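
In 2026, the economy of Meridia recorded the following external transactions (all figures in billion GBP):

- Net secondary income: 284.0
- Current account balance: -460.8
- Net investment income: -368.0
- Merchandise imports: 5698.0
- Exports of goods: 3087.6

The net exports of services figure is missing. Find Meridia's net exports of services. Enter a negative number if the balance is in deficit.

Current account = goods balance + services balance + net primary income + net secondary income
Sum of the known components = -2694.4
Net exports of services = CA - (known components) = -460.8 - (-2694.4) = 2233.6

2233.6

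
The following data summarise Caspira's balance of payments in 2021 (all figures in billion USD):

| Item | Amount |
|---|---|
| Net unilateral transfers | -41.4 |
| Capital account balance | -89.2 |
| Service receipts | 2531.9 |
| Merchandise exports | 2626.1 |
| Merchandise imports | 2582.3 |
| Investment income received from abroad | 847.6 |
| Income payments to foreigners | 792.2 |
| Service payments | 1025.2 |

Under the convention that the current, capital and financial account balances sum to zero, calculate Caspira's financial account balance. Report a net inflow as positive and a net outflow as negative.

-1475.3

Goods balance = 2626.1 - 2582.3 = 43.8
Services balance = 2531.9 - 1025.2 = 1506.7
Trade balance (goods + services) = 43.8 + 1506.7 = 1550.5
Net primary income = 847.6 - 792.2 = 55.4
Net secondary income = -41.4
Current account = 1550.5 + 55.4 + (-41.4) = 1564.5
Financial account = -(1564.5 + (-89.2)) = -1475.3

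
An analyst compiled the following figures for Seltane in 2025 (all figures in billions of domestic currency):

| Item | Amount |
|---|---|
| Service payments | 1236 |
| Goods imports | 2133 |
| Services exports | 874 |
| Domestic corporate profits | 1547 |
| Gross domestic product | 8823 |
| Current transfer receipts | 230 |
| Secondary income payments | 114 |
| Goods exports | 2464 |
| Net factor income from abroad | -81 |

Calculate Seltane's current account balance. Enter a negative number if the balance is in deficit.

4

Goods balance = 2464 - 2133 = 331
Services balance = 874 - 1236 = -362
Trade balance (goods + services) = 331 + (-362) = -31
Net primary income = -81
Net secondary income = 230 - 114 = 116
Current account = -31 + (-81) + 116 = 4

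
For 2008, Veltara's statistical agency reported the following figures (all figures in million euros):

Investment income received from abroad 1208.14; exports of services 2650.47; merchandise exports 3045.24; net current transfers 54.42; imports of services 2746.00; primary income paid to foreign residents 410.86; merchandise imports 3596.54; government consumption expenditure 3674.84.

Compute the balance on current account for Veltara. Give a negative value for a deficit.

204.87

Goods balance = 3045.24 - 3596.54 = -551.30
Services balance = 2650.47 - 2746.00 = -95.53
Trade balance (goods + services) = -551.30 + (-95.53) = -646.83
Net primary income = 1208.14 - 410.86 = 797.28
Net secondary income = 54.42
Current account = -646.83 + 797.28 + 54.42 = 204.87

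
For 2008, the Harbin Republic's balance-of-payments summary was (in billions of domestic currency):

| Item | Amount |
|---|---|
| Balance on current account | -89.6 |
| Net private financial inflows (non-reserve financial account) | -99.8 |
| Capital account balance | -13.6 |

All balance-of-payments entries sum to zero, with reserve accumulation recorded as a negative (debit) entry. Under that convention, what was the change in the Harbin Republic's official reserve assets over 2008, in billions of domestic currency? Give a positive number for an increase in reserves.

Official reserve transactions balance = -((-89.6) + (-13.6) + (-99.8)) = 203.0
An accumulation of reserves is recorded as a debit (negative entry), so the change in the stock of reserves is the negative of that balance.
Change in official reserves = -(203.0) = -203.0

-203.0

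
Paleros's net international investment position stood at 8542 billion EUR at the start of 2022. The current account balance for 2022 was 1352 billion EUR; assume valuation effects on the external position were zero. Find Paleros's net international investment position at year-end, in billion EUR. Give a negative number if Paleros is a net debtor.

9894

With no valuation effects, change in NIIP = current account = 1352
End-of-year NIIP = 8542 + 1352 = 9894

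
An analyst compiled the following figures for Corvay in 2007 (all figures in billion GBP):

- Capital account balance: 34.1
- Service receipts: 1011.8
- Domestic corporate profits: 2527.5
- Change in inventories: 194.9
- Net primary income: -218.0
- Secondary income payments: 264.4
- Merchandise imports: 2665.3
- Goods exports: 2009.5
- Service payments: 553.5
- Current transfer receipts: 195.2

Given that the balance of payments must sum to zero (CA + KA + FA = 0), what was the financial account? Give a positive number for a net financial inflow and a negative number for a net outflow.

Goods balance = 2009.5 - 2665.3 = -655.8
Services balance = 1011.8 - 553.5 = 458.3
Trade balance (goods + services) = -655.8 + 458.3 = -197.5
Net primary income = -218.0
Net secondary income = 195.2 - 264.4 = -69.2
Current account = -197.5 + (-218.0) + (-69.2) = -484.7
Financial account = -(-484.7 + 34.1) = 450.6

450.6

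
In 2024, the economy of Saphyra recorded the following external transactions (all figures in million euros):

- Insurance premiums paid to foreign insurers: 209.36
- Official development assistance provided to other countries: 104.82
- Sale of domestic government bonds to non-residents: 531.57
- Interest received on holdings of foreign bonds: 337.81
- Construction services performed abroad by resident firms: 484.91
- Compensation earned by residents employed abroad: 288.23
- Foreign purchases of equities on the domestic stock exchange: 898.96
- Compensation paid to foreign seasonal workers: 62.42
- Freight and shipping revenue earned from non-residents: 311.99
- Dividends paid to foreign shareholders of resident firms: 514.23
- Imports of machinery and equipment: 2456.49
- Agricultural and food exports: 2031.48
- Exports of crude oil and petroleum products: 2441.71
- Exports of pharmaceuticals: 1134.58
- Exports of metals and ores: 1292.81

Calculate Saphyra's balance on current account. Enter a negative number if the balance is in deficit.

Goods: -2456.49 + 2031.48 + 2441.71 + 1134.58 + 1292.81 = 4444.09
Services: 484.91 - 209.36 + 311.99 = 587.54
Primary income: 337.81 - 62.42 + 288.23 - 514.23 = 49.39
Secondary income: -104.82
Current account = 4444.09 + 587.54 + 49.39 + (-104.82) = 4976.20
(Excluded from the current account — financial account: sale of domestic government bonds to non-residents 531.57, foreign purchases of equities on the domestic stock exchange 898.96.)

4976.20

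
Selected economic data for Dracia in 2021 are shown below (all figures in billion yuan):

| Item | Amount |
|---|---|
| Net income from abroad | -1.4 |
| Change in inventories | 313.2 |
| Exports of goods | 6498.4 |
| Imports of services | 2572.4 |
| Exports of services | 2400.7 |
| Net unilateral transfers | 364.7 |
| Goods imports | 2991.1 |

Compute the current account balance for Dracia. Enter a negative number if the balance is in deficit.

Goods balance = 6498.4 - 2991.1 = 3507.3
Services balance = 2400.7 - 2572.4 = -171.7
Trade balance (goods + services) = 3507.3 + (-171.7) = 3335.6
Net primary income = -1.4
Net secondary income = 364.7
Current account = 3335.6 + (-1.4) + 364.7 = 3698.9

3698.9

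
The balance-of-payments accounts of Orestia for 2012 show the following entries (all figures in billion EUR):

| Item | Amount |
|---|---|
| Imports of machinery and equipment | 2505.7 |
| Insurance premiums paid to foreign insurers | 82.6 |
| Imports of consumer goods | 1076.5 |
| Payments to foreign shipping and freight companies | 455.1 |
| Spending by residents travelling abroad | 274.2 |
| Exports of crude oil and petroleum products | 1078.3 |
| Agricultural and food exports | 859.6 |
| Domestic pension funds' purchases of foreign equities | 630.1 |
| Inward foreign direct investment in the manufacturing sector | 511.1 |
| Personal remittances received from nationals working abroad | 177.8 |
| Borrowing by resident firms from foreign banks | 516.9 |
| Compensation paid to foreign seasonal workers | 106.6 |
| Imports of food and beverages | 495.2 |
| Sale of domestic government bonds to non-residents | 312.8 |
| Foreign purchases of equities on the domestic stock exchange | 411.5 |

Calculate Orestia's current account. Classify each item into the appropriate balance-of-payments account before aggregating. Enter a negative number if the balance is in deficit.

Goods: -1076.5 - 495.2 + 1078.3 - 2505.7 + 859.6 = -2139.5
Services: -82.6 - 274.2 - 455.1 = -811.9
Primary income: -106.6
Secondary income: 177.8
Current account = (-2139.5) + (-811.9) + (-106.6) + 177.8 = -2880.2
(Excluded from the current account — financial account: domestic pension funds' purchases of foreign equities 630.1, inward foreign direct investment in the manufacturing sector 511.1, borrowing by resident firms from foreign banks 516.9, sale of domestic government bonds to non-residents 312.8, foreign purchases of equities on the domestic stock exchange 411.5.)

-2880.2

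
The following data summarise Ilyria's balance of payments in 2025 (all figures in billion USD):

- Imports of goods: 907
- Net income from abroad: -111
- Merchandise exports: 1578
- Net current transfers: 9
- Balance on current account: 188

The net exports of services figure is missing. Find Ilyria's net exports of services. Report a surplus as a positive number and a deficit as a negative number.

-381

Current account = goods balance + services balance + net primary income + net secondary income
Sum of the known components = 569
Net exports of services = CA - (known components) = 188 - 569 = -381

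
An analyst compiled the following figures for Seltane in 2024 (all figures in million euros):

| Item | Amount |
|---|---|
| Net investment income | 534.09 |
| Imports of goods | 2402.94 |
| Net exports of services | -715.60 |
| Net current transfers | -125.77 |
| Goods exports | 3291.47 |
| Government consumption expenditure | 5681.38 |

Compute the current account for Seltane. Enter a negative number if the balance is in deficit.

581.25

Goods balance = 3291.47 - 2402.94 = 888.53
Services balance = -715.60
Trade balance (goods + services) = 888.53 + (-715.60) = 172.93
Net primary income = 534.09
Net secondary income = -125.77
Current account = 172.93 + 534.09 + (-125.77) = 581.25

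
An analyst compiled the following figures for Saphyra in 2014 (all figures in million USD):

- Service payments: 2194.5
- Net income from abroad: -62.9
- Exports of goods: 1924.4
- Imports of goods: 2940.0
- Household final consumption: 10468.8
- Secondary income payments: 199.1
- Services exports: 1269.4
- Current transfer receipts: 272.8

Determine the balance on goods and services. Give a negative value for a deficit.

Goods balance = 1924.4 - 2940.0 = -1015.6
Services balance = 1269.4 - 2194.5 = -925.1
Trade balance (goods + services) = -1015.6 + (-925.1) = -1940.7

-1940.7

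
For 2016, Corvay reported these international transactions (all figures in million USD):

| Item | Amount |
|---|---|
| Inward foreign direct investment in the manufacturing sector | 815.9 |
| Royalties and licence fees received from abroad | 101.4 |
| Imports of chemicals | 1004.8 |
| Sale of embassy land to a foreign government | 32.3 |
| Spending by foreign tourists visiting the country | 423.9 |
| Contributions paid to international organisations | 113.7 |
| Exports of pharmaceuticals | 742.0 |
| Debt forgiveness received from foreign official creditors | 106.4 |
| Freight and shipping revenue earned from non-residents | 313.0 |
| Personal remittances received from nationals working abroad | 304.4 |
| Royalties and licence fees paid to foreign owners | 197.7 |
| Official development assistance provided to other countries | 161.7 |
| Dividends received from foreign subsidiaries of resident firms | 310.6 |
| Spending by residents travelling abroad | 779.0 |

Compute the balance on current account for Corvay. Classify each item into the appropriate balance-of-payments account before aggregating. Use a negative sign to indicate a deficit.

Goods: -1004.8 + 742.0 = -262.8
Services: -197.7 - 779.0 + 101.4 + 423.9 + 313.0 = -138.4
Primary income: 310.6
Secondary income: -113.7 - 161.7 + 304.4 = 29.0
Current account = (-262.8) + (-138.4) + 310.6 + 29.0 = -61.6
(Excluded from the current account — financial account: inward foreign direct investment in the manufacturing sector 815.9; capital account: sale of embassy land to a foreign government 32.3, debt forgiveness received from foreign official creditors 106.4.)

-61.6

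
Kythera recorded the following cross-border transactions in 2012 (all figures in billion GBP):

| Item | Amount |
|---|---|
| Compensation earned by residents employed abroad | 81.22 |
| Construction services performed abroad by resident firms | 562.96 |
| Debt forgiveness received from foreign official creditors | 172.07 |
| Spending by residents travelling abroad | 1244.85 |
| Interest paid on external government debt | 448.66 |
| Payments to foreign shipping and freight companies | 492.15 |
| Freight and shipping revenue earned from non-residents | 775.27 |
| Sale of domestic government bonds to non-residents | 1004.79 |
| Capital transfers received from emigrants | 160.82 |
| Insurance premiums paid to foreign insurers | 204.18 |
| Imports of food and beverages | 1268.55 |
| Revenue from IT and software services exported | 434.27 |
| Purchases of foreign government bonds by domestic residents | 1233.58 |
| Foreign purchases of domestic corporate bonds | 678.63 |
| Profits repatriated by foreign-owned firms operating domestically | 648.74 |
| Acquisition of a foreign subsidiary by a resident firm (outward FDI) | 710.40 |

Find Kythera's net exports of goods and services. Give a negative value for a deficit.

Goods: -1268.55
Services: 434.27 + 775.27 - 1244.85 + 562.96 - 492.15 - 204.18 = -168.68
Trade balance = -1268.55 + (-168.68) = -1437.23
(Excluded from the trade balance — primary income: compensation earned by residents employed abroad 81.22, interest paid on external government debt 448.66, profits repatriated by foreign-owned firms operating domestically 648.74; capital account: debt forgiveness received from foreign official creditors 172.07, capital transfers received from emigrants 160.82; financial account: sale of domestic government bonds to non-residents 1004.79, purchases of foreign government bonds by domestic residents 1233.58, foreign purchases of domestic corporate bonds 678.63, acquisition of a foreign subsidiary by a resident firm (outward FDI) 710.40.)

-1437.23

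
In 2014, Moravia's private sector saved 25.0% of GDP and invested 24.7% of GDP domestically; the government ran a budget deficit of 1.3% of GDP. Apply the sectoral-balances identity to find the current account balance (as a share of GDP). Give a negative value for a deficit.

By the sectoral-balances identity, CA = (S_private - I) + (T - G).
Private balance = 25.0 - 24.7 = 0.3
Government balance (T - G) = -1.3
CA = 0.3 + (-1.3) = -1.0

-1.0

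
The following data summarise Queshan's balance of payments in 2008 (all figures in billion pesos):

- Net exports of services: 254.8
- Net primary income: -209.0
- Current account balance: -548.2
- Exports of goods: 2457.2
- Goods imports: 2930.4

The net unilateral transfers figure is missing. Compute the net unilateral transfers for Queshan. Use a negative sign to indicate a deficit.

-120.8

Current account = goods balance + services balance + net primary income + net secondary income
Sum of the known components = -427.4
Net unilateral transfers = CA - (known components) = -548.2 - (-427.4) = -120.8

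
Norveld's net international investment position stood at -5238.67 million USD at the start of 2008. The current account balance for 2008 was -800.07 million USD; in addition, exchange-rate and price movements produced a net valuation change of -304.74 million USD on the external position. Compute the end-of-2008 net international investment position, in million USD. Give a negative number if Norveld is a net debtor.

-6343.48

Change in NIIP = current account + net valuation change = -800.07 + (-304.74) = -1104.81
End-of-year NIIP = -5238.67 + (-1104.81) = -6343.48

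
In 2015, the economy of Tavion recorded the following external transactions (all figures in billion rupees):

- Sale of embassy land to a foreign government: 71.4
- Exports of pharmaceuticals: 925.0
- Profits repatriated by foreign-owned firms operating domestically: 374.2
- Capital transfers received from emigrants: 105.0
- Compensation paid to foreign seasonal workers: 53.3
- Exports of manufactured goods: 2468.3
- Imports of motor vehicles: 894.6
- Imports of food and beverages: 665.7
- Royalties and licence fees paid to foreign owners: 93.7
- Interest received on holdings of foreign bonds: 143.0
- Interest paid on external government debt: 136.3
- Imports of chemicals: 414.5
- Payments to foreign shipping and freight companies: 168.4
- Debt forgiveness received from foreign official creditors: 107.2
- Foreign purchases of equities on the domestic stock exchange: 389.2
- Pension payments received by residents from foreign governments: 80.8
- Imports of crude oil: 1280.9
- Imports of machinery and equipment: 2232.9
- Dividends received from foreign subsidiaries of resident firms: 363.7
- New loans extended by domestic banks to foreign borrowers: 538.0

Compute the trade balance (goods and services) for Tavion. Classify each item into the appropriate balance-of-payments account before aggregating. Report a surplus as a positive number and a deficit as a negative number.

-2357.4

Goods: 2468.3 - 665.7 - 2232.9 + 925.0 - 894.6 - 1280.9 - 414.5 = -2095.3
Services: -93.7 - 168.4 = -262.1
Trade balance = -2095.3 + (-262.1) = -2357.4
(Excluded from the trade balance — capital account: sale of embassy land to a foreign government 71.4, capital transfers received from emigrants 105.0, debt forgiveness received from foreign official creditors 107.2; primary income: profits repatriated by foreign-owned firms operating domestically 374.2, compensation paid to foreign seasonal workers 53.3, interest received on holdings of foreign bonds 143.0, interest paid on external government debt 136.3, dividends received from foreign subsidiaries of resident firms 363.7; financial account: foreign purchases of equities on the domestic stock exchange 389.2, new loans extended by domestic banks to foreign borrowers 538.0; secondary income: pension payments received by residents from foreign governments 80.8.)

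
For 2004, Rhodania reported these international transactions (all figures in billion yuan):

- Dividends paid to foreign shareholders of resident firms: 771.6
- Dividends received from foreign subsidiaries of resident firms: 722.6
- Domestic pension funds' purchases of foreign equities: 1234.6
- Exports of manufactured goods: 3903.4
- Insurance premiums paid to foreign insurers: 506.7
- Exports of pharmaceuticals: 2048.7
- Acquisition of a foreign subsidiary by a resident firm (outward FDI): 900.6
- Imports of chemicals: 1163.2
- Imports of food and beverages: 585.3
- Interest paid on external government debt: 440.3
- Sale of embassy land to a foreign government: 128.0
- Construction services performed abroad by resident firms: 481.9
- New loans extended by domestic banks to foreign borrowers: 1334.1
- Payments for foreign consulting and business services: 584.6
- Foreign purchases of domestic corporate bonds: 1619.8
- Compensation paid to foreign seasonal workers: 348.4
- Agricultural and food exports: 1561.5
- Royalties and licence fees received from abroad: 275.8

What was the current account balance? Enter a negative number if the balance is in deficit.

Goods: -1163.2 + 3903.4 + 2048.7 - 585.3 + 1561.5 = 5765.1
Services: -584.6 + 275.8 + 481.9 - 506.7 = -333.6
Primary income: 722.6 - 440.3 - 348.4 - 771.6 = -837.7
Current account = 5765.1 + (-333.6) + (-837.7) = 4593.8
(Excluded from the current account — financial account: domestic pension funds' purchases of foreign equities 1234.6, acquisition of a foreign subsidiary by a resident firm (outward FDI) 900.6, new loans extended by domestic banks to foreign borrowers 1334.1, foreign purchases of domestic corporate bonds 1619.8; capital account: sale of embassy land to a foreign government 128.0.)

4593.8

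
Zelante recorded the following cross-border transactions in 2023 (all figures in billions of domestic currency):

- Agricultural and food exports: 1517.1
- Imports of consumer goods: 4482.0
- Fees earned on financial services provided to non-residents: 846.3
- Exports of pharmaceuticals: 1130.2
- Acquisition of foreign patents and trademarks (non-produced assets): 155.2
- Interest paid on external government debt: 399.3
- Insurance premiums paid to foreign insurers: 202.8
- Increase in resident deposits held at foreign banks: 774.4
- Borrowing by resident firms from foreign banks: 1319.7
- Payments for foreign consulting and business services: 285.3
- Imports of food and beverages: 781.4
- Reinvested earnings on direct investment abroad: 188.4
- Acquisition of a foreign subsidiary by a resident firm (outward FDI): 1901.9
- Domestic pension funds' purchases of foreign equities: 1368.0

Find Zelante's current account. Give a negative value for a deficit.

Goods: 1517.1 - 781.4 + 1130.2 - 4482.0 = -2616.1
Services: -202.8 + 846.3 - 285.3 = 358.2
Primary income: -399.3 + 188.4 = -210.9
Current account = (-2616.1) + 358.2 + (-210.9) = -2468.8
(Excluded from the current account — capital account: acquisition of foreign patents and trademarks (non-produced assets) 155.2; financial account: increase in resident deposits held at foreign banks 774.4, borrowing by resident firms from foreign banks 1319.7, acquisition of a foreign subsidiary by a resident firm (outward FDI) 1901.9, domestic pension funds' purchases of foreign equities 1368.0.)

-2468.8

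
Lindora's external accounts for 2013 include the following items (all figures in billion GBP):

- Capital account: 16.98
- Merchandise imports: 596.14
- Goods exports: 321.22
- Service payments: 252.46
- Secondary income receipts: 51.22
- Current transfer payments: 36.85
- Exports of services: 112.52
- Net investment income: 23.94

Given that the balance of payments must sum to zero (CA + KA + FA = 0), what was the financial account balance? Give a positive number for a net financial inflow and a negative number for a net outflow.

Goods balance = 321.22 - 596.14 = -274.92
Services balance = 112.52 - 252.46 = -139.94
Trade balance (goods + services) = -274.92 + (-139.94) = -414.86
Net primary income = 23.94
Net secondary income = 51.22 - 36.85 = 14.37
Current account = -414.86 + 23.94 + 14.37 = -376.55
Financial account = -(-376.55 + 16.98) = 359.57

359.57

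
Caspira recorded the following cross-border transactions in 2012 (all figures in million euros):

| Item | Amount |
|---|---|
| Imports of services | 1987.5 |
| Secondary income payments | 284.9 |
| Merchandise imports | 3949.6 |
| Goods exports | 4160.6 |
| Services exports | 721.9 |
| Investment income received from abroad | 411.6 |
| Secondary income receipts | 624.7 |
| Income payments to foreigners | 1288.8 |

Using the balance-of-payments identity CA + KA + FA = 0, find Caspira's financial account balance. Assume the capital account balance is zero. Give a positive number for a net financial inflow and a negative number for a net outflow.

Goods balance = 4160.6 - 3949.6 = 211.0
Services balance = 721.9 - 1987.5 = -1265.6
Trade balance (goods + services) = 211.0 + (-1265.6) = -1054.6
Net primary income = 411.6 - 1288.8 = -877.2
Net secondary income = 624.7 - 284.9 = 339.8
Current account = -1054.6 + (-877.2) + 339.8 = -1592.0
Financial account = -(-1592.0) = 1592.0

1592.0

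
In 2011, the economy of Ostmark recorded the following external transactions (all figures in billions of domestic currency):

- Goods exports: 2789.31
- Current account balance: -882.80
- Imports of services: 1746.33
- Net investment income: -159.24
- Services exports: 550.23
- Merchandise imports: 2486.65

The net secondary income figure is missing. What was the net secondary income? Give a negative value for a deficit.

Current account = goods balance + services balance + net primary income + net secondary income
Sum of the known components = -1052.68
Net secondary income = CA - (known components) = -882.80 - (-1052.68) = 169.88

169.88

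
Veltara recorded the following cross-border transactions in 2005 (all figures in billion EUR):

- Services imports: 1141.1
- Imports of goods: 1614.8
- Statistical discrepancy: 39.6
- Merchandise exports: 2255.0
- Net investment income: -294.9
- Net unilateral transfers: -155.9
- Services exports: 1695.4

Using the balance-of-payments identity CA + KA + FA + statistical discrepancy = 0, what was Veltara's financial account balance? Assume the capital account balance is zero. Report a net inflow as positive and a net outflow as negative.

-783.3

Goods balance = 2255.0 - 1614.8 = 640.2
Services balance = 1695.4 - 1141.1 = 554.3
Trade balance (goods + services) = 640.2 + 554.3 = 1194.5
Net primary income = -294.9
Net secondary income = -155.9
Current account = 1194.5 + (-294.9) + (-155.9) = 743.7
Financial account = -(743.7 + 39.6) = -783.3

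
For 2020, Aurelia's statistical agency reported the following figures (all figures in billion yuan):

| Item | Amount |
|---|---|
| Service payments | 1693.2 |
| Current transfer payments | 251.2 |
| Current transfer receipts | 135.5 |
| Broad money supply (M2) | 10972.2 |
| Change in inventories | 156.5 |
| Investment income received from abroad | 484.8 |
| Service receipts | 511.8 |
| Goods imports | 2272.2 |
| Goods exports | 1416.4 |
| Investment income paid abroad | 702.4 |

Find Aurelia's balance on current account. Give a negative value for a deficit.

-2370.5

Goods balance = 1416.4 - 2272.2 = -855.8
Services balance = 511.8 - 1693.2 = -1181.4
Trade balance (goods + services) = -855.8 + (-1181.4) = -2037.2
Net primary income = 484.8 - 702.4 = -217.6
Net secondary income = 135.5 - 251.2 = -115.7
Current account = -2037.2 + (-217.6) + (-115.7) = -2370.5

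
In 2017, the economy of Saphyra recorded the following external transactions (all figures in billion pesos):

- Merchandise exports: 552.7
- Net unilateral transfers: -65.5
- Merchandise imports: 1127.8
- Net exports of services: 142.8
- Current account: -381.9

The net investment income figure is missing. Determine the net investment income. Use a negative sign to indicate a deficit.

Current account = goods balance + services balance + net primary income + net secondary income
Sum of the known components = -497.8
Net investment income = CA - (known components) = -381.9 - (-497.8) = 115.9

115.9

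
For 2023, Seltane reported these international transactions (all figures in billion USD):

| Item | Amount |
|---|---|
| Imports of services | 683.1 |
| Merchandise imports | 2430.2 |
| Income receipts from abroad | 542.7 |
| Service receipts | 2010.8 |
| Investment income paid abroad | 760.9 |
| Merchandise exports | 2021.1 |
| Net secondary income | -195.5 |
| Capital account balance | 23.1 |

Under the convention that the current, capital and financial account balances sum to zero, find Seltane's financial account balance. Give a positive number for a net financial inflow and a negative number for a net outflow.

-528.0

Goods balance = 2021.1 - 2430.2 = -409.1
Services balance = 2010.8 - 683.1 = 1327.7
Trade balance (goods + services) = -409.1 + 1327.7 = 918.6
Net primary income = 542.7 - 760.9 = -218.2
Net secondary income = -195.5
Current account = 918.6 + (-218.2) + (-195.5) = 504.9
Financial account = -(504.9 + 23.1) = -528.0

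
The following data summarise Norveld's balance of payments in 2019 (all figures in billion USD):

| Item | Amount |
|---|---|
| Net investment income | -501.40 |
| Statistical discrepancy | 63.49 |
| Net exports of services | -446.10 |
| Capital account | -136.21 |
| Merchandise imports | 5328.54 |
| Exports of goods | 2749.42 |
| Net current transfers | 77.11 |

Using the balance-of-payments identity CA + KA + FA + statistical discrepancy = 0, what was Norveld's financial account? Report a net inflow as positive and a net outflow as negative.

3522.23

Goods balance = 2749.42 - 5328.54 = -2579.12
Services balance = -446.10
Trade balance (goods + services) = -2579.12 + (-446.10) = -3025.22
Net primary income = -501.40
Net secondary income = 77.11
Current account = -3025.22 + (-501.40) + 77.11 = -3449.51
Financial account = -(-3449.51 + (-136.21) + 63.49) = 3522.23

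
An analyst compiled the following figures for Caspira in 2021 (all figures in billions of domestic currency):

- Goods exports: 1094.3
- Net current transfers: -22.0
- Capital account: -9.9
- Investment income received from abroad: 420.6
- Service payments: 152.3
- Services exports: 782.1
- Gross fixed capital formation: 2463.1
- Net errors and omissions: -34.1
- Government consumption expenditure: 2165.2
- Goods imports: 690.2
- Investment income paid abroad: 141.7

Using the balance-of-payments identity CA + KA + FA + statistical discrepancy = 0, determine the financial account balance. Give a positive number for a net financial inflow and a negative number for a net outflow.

Goods balance = 1094.3 - 690.2 = 404.1
Services balance = 782.1 - 152.3 = 629.8
Trade balance (goods + services) = 404.1 + 629.8 = 1033.9
Net primary income = 420.6 - 141.7 = 278.9
Net secondary income = -22.0
Current account = 1033.9 + 278.9 + (-22.0) = 1290.8
Financial account = -(1290.8 + (-9.9) + (-34.1)) = -1246.8

-1246.8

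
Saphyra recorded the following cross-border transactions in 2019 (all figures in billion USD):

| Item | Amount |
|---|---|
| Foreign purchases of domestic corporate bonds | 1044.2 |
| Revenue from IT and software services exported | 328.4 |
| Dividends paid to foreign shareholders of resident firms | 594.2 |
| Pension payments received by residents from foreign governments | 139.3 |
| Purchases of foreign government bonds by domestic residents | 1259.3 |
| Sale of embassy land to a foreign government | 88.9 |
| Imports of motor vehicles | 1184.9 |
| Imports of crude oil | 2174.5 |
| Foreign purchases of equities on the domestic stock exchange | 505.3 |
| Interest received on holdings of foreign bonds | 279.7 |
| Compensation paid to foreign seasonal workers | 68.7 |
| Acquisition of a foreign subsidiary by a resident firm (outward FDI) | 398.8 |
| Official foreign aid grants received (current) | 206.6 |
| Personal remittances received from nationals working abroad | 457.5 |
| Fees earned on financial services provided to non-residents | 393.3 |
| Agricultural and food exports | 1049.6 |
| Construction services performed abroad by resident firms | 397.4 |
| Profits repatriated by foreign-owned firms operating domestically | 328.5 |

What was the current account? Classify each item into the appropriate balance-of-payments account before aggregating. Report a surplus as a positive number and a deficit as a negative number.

-1099.0

Goods: 1049.6 - 1184.9 - 2174.5 = -2309.8
Services: 328.4 + 393.3 + 397.4 = 1119.1
Primary income: -328.5 + 279.7 - 68.7 - 594.2 = -711.7
Secondary income: 139.3 + 206.6 + 457.5 = 803.4
Current account = (-2309.8) + 1119.1 + (-711.7) + 803.4 = -1099.0
(Excluded from the current account — financial account: foreign purchases of domestic corporate bonds 1044.2, purchases of foreign government bonds by domestic residents 1259.3, foreign purchases of equities on the domestic stock exchange 505.3, acquisition of a foreign subsidiary by a resident firm (outward FDI) 398.8; capital account: sale of embassy land to a foreign government 88.9.)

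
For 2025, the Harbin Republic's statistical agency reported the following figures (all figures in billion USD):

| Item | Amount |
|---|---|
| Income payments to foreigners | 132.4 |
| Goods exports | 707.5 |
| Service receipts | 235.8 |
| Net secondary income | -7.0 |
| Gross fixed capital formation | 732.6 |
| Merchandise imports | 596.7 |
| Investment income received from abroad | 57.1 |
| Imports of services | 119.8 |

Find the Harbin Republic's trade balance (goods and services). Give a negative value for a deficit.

Goods balance = 707.5 - 596.7 = 110.8
Services balance = 235.8 - 119.8 = 116.0
Trade balance (goods + services) = 110.8 + 116.0 = 226.8

226.8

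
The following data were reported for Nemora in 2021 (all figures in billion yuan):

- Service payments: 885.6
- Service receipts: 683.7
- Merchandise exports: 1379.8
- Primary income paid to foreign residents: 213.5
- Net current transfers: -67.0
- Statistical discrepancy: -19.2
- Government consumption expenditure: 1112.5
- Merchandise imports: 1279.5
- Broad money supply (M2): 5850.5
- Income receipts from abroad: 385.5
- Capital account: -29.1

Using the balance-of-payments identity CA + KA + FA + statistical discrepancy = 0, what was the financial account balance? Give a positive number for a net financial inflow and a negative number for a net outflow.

Goods balance = 1379.8 - 1279.5 = 100.3
Services balance = 683.7 - 885.6 = -201.9
Trade balance (goods + services) = 100.3 + (-201.9) = -101.6
Net primary income = 385.5 - 213.5 = 172.0
Net secondary income = -67.0
Current account = -101.6 + 172.0 + (-67.0) = 3.4
Financial account = -(3.4 + (-29.1) + (-19.2)) = 44.9

44.9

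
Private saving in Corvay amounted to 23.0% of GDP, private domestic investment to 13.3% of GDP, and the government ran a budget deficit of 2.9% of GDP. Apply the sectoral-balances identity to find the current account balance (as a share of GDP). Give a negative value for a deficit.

6.8

By the sectoral-balances identity, CA = (S_private - I) + (T - G).
Private balance = 23.0 - 13.3 = 9.7
Government balance (T - G) = -2.9
CA = 9.7 + (-2.9) = 6.8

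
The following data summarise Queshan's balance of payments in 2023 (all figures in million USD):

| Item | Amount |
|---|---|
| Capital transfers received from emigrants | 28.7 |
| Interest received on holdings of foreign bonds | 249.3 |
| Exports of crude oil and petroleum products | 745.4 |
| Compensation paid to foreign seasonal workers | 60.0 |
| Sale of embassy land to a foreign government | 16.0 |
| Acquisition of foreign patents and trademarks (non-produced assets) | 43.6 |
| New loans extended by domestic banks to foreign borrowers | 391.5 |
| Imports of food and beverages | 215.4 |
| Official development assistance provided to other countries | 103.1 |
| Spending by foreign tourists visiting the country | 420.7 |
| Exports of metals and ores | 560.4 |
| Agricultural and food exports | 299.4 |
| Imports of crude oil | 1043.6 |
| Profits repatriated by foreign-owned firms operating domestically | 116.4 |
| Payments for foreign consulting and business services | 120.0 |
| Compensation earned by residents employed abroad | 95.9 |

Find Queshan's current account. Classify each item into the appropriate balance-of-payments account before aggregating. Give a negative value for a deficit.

Goods: -215.4 + 745.4 + 299.4 + 560.4 - 1043.6 = 346.2
Services: 420.7 - 120.0 = 300.7
Primary income: 95.9 - 60.0 - 116.4 + 249.3 = 168.8
Secondary income: -103.1
Current account = 346.2 + 300.7 + 168.8 + (-103.1) = 712.6
(Excluded from the current account — capital account: capital transfers received from emigrants 28.7, sale of embassy land to a foreign government 16.0, acquisition of foreign patents and trademarks (non-produced assets) 43.6; financial account: new loans extended by domestic banks to foreign borrowers 391.5.)

712.6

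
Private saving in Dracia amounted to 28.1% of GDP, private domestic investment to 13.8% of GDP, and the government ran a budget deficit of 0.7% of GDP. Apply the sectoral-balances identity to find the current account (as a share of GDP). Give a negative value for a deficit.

By the sectoral-balances identity, CA = (S_private - I) + (T - G).
Private balance = 28.1 - 13.8 = 14.3
Government balance (T - G) = -0.7
CA = 14.3 + (-0.7) = 13.6

13.6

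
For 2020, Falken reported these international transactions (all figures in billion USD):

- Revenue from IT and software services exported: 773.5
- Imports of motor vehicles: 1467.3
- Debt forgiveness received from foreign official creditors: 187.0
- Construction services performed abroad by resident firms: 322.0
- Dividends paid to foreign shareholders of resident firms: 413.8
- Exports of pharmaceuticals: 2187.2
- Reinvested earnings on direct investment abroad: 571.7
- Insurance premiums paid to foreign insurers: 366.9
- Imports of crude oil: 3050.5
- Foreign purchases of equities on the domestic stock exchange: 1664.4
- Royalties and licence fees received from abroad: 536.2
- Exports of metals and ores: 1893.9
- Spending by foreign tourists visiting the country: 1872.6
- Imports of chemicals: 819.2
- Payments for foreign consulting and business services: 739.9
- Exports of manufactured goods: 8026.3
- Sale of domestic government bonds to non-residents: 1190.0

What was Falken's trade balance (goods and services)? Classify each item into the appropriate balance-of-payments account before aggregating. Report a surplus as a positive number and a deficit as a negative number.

Goods: 1893.9 + 8026.3 - 1467.3 + 2187.2 - 3050.5 - 819.2 = 6770.4
Services: 1872.6 - 366.9 - 739.9 + 322.0 + 773.5 + 536.2 = 2397.5
Trade balance = 6770.4 + 2397.5 = 9167.9
(Excluded from the trade balance — capital account: debt forgiveness received from foreign official creditors 187.0; primary income: dividends paid to foreign shareholders of resident firms 413.8, reinvested earnings on direct investment abroad 571.7; financial account: foreign purchases of equities on the domestic stock exchange 1664.4, sale of domestic government bonds to non-residents 1190.0.)

9167.9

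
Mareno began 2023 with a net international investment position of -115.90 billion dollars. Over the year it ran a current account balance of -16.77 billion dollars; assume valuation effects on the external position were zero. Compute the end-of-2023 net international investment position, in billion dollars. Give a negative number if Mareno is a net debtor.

With no valuation effects, change in NIIP = current account = -16.77
End-of-year NIIP = -115.90 + (-16.77) = -132.67

-132.67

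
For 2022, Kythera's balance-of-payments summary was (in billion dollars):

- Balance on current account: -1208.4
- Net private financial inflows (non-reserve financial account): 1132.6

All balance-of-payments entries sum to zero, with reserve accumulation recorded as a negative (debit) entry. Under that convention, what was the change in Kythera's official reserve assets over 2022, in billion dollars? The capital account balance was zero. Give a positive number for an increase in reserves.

Official reserve transactions balance = -((-1208.4) + 1132.6) = 75.8
An accumulation of reserves is recorded as a debit (negative entry), so the change in the stock of reserves is the negative of that balance.
Change in official reserves = -(75.8) = -75.8

-75.8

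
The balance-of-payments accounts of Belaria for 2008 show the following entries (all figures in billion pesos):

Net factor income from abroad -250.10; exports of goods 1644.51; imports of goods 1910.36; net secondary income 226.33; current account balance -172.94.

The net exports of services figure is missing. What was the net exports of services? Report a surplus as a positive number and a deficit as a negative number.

116.68

Current account = goods balance + services balance + net primary income + net secondary income
Sum of the known components = -289.62
Net exports of services = CA - (known components) = -172.94 - (-289.62) = 116.68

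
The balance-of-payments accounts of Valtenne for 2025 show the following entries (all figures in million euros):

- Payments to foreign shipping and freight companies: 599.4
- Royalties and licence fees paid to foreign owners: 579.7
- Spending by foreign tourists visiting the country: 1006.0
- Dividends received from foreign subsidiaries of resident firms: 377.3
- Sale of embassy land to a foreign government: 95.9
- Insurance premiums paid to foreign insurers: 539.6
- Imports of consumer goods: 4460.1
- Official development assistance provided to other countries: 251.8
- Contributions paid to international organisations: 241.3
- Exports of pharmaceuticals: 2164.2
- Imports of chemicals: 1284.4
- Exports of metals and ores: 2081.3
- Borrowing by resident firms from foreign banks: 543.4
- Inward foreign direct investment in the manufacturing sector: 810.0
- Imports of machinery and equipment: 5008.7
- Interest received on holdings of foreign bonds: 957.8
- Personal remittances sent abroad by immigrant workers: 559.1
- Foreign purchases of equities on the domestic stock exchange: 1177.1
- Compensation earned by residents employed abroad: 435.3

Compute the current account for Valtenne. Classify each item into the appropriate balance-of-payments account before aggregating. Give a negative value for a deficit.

Goods: -4460.1 + 2081.3 - 5008.7 + 2164.2 - 1284.4 = -6507.7
Services: -539.6 + 1006.0 - 599.4 - 579.7 = -712.7
Primary income: 435.3 + 377.3 + 957.8 = 1770.4
Secondary income: -559.1 - 251.8 - 241.3 = -1052.2
Current account = (-6507.7) + (-712.7) + 1770.4 + (-1052.2) = -6502.2
(Excluded from the current account — capital account: sale of embassy land to a foreign government 95.9; financial account: borrowing by resident firms from foreign banks 543.4, inward foreign direct investment in the manufacturing sector 810.0, foreign purchases of equities on the domestic stock exchange 1177.1.)

-6502.2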